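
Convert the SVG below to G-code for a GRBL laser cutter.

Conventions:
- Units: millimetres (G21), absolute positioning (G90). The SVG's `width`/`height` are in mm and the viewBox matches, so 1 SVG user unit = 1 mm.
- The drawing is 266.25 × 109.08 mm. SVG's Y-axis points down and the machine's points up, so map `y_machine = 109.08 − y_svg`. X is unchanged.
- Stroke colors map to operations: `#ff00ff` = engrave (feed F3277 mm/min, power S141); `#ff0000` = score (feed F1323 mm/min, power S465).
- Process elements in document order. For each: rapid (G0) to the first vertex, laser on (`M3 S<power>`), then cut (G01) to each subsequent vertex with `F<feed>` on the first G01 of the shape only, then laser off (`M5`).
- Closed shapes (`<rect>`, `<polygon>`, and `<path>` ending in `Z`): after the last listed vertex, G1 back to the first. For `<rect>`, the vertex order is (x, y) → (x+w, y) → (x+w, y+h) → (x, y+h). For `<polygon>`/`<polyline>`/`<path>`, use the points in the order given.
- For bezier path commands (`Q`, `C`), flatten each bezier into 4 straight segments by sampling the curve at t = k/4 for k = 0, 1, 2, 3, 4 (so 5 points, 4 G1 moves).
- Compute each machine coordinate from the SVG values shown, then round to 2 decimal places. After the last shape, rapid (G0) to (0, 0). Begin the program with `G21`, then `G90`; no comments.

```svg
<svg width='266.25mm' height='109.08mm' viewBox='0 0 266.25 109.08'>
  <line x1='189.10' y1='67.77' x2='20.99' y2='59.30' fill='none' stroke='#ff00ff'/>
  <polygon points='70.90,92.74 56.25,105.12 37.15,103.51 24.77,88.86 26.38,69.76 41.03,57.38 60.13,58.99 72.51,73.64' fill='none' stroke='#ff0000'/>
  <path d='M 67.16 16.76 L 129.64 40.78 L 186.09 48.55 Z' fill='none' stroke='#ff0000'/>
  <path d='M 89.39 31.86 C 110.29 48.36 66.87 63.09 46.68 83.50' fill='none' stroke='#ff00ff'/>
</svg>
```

Since the viewBox matches the mm dimensions, user units are millimetres directly. The only transform is the Y-flip y_m = 109.08 − y_svg.

Shape 1 is a line segment drawn with `<line>`. Its stroke #ff00ff means engrave at S141, F3277. After flipping Y the toolpath is (189.10,41.31) → (20.99,49.78).

Shape 2 is a regular polygon drawn with `<polygon>`. Its stroke #ff0000 means score at S465, F1323. After flipping Y the toolpath is (70.90,16.34) → (56.25,3.96) → (37.15,5.57) → (24.77,20.22) → (26.38,39.32) → (41.03,51.70) → (60.13,50.09) → (72.51,35.44) → (70.90,16.34), returning to the start.

Shape 3 is a closed polygon drawn with `<path>`. Its stroke #ff0000 means score at S465, F1323. After flipping Y the toolpath is (67.16,92.32) → (129.64,68.30) → (186.09,60.53) → (67.16,92.32), returning to the start.

Shape 4 is a cubic bezier drawn with `<path>`. Its stroke #ff00ff means engrave at S141, F3277. After flipping Y the toolpath is (89.39,77.22) → (94.37,65.06) → (83.44,52.87) → (64.81,39.94) → (46.68,25.58).

G21
G90
G0 X189.10 Y41.31
M3 S141
G01 X20.99 Y49.78 F3277
M5
G0 X70.90 Y16.34
M3 S465
G01 X56.25 Y3.96 F1323
G01 X37.15 Y5.57
G01 X24.77 Y20.22
G01 X26.38 Y39.32
G01 X41.03 Y51.70
G01 X60.13 Y50.09
G01 X72.51 Y35.44
G01 X70.90 Y16.34
M5
G0 X67.16 Y92.32
M3 S465
G01 X129.64 Y68.30 F1323
G01 X186.09 Y60.53
G01 X67.16 Y92.32
M5
G0 X89.39 Y77.22
M3 S141
G01 X94.37 Y65.06 F3277
G01 X83.44 Y52.87
G01 X64.81 Y39.94
G01 X46.68 Y25.58
M5
G0 X0.00 Y0.00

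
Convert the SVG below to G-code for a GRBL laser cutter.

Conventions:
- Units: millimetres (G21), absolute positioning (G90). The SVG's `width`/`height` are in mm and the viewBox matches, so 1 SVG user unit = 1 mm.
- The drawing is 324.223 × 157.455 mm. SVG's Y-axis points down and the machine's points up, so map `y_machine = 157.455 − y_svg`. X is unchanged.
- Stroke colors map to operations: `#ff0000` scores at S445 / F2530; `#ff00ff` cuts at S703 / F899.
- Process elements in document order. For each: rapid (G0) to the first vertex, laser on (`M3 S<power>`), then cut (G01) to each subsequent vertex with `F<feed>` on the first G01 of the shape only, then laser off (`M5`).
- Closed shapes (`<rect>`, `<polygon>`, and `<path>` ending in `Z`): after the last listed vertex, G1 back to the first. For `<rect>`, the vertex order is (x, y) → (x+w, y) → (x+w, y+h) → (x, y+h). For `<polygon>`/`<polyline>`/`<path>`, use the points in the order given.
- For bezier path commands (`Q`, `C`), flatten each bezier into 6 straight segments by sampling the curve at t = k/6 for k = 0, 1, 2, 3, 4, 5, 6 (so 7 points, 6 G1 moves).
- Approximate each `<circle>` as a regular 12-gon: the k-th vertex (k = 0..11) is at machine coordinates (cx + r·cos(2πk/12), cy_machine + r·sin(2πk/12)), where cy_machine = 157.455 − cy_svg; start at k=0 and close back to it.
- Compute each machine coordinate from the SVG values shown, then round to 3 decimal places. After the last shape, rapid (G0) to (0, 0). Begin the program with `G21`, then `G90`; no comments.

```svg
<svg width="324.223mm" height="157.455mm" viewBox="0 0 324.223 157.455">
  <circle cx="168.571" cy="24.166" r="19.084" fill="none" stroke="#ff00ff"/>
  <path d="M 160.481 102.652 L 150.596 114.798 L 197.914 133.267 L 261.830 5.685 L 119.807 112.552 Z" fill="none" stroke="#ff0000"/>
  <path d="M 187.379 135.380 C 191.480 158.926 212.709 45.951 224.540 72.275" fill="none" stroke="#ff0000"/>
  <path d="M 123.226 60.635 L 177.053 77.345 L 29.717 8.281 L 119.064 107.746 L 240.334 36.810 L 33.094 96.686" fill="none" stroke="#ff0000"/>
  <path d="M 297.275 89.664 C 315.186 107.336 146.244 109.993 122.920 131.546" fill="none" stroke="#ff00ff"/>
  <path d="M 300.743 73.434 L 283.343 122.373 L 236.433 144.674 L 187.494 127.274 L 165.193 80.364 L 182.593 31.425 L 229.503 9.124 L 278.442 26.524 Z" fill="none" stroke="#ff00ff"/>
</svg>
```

Since the viewBox matches the mm dimensions, user units are millimetres directly. The only transform is the Y-flip y_m = 157.455 − y_svg.

Shape 1 is a circle drawn with `<circle>`. Its stroke #ff00ff means cut at S703, F899. After flipping Y the toolpath is (187.655,133.289) → (185.098,142.831) → (178.113,149.816) → (168.571,152.373) → (159.029,149.816) → (152.044,142.831) → (149.487,133.289) → (152.044,123.747) → (159.029,116.762) → (168.571,114.205) → (178.113,116.762) → (185.098,123.747) → (187.655,133.289), returning to the start.

Shape 2 is a closed polygon drawn with `<path>`. Its stroke #ff0000 means score at S445, F2530. After flipping Y the toolpath is (160.481,54.803) → (150.596,42.657) → (197.914,24.188) → (261.830,151.770) → (119.807,44.903) → (160.481,54.803), returning to the start.

Shape 3 is a cubic bezier drawn with `<path>`. Its stroke #ff0000 means score at S445, F2530. After flipping Y the toolpath is (187.379,22.075) → (190.734,20.402) → (196.207,33.820) → (203.061,54.669) → (210.559,75.287) → (217.964,88.011) → (224.540,85.180).

Shape 4 is a open polyline drawn with `<path>`. Its stroke #ff0000 means score at S445, F2530. After flipping Y the toolpath is (123.226,96.820) → (177.053,80.110) → (29.717,149.174) → (119.064,49.709) → (240.334,120.645) → (33.094,60.769).

Shape 5 is a cubic bezier drawn with `<path>`. Its stroke #ff00ff means cut at S703, F899. After flipping Y the toolpath is (297.275,67.791) → (292.199,60.049) → (265.215,53.868) → (225.561,48.305) → (182.470,42.419) → (145.178,35.268) → (122.920,25.909).

Shape 6 is a regular polygon drawn with `<path>`. Its stroke #ff00ff means cut at S703, F899. After flipping Y the toolpath is (300.743,84.021) → (283.343,35.082) → (236.433,12.781) → (187.494,30.181) → (165.193,77.091) → (182.593,126.030) → (229.503,148.331) → (278.442,130.931) → (300.743,84.021), returning to the start.

G21
G90
G0 X187.655 Y133.289
M3 S703
G01 X185.098 Y142.831 F899
G01 X178.113 Y149.816
G01 X168.571 Y152.373
G01 X159.029 Y149.816
G01 X152.044 Y142.831
G01 X149.487 Y133.289
G01 X152.044 Y123.747
G01 X159.029 Y116.762
G01 X168.571 Y114.205
G01 X178.113 Y116.762
G01 X185.098 Y123.747
G01 X187.655 Y133.289
M5
G0 X160.481 Y54.803
M3 S445
G01 X150.596 Y42.657 F2530
G01 X197.914 Y24.188
G01 X261.830 Y151.770
G01 X119.807 Y44.903
G01 X160.481 Y54.803
M5
G0 X187.379 Y22.075
M3 S445
G01 X190.734 Y20.402 F2530
G01 X196.207 Y33.820
G01 X203.061 Y54.669
G01 X210.559 Y75.287
G01 X217.964 Y88.011
G01 X224.540 Y85.180
M5
G0 X123.226 Y96.820
M3 S445
G01 X177.053 Y80.110 F2530
G01 X29.717 Y149.174
G01 X119.064 Y49.709
G01 X240.334 Y120.645
G01 X33.094 Y60.769
M5
G0 X297.275 Y67.791
M3 S703
G01 X292.199 Y60.049 F899
G01 X265.215 Y53.868
G01 X225.561 Y48.305
G01 X182.470 Y42.419
G01 X145.178 Y35.268
G01 X122.920 Y25.909
M5
G0 X300.743 Y84.021
M3 S703
G01 X283.343 Y35.082 F899
G01 X236.433 Y12.781
G01 X187.494 Y30.181
G01 X165.193 Y77.091
G01 X182.593 Y126.030
G01 X229.503 Y148.331
G01 X278.442 Y130.931
G01 X300.743 Y84.021
M5
G0 X0.000 Y0.000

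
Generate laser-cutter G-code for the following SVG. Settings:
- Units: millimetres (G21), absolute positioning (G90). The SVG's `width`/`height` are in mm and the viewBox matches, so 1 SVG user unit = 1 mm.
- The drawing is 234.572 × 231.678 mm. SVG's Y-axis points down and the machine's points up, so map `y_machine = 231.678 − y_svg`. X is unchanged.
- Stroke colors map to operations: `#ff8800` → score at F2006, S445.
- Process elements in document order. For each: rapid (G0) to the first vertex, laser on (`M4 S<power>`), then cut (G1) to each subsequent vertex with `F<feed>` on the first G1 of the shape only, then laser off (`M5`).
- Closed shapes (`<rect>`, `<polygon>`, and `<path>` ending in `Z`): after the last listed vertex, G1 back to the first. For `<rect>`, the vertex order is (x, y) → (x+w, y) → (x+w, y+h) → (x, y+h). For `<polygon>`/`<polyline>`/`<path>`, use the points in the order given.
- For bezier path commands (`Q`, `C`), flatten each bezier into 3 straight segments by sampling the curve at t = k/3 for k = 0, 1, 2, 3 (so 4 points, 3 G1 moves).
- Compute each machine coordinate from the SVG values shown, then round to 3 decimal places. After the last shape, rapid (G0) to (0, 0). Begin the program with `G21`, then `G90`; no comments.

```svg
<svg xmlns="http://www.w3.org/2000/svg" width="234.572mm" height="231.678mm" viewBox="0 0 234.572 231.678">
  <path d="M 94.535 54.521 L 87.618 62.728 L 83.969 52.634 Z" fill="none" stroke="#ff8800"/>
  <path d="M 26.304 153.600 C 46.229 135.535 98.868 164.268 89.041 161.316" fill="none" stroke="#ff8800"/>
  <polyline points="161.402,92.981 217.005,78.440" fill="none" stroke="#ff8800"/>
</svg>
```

G21
G90
G0 X94.535 Y177.157
M4 S445
G1 X87.618 Y168.950 F2006
G1 X83.969 Y179.044
G1 X94.535 Y177.157
M5
G0 X26.304 Y78.078
M4 S445
G1 X53.608 Y83.450 F2006
G1 X81.571 Y75.065
G1 X89.041 Y70.362
M5
G0 X161.402 Y138.697
M4 S445
G1 X217.005 Y153.238 F2006
M5
G0 X0.000 Y0.000

1 u = 1 mm; y_m = 231.678 − y.

[1] `<path>` regular polygon, #ff8800→score S445 F2006: (94.535,177.157) → (87.618,168.950) → (83.969,179.044) → (94.535,177.157) (closed)

[2] `<path>` cubic bezier, #ff8800→score S445 F2006: (26.304,78.078) → (53.608,83.450) → (81.571,75.065) → (89.041,70.362)

[3] `<polyline>` line segment, #ff8800→score S445 F2006: (161.402,138.697) → (217.005,153.238)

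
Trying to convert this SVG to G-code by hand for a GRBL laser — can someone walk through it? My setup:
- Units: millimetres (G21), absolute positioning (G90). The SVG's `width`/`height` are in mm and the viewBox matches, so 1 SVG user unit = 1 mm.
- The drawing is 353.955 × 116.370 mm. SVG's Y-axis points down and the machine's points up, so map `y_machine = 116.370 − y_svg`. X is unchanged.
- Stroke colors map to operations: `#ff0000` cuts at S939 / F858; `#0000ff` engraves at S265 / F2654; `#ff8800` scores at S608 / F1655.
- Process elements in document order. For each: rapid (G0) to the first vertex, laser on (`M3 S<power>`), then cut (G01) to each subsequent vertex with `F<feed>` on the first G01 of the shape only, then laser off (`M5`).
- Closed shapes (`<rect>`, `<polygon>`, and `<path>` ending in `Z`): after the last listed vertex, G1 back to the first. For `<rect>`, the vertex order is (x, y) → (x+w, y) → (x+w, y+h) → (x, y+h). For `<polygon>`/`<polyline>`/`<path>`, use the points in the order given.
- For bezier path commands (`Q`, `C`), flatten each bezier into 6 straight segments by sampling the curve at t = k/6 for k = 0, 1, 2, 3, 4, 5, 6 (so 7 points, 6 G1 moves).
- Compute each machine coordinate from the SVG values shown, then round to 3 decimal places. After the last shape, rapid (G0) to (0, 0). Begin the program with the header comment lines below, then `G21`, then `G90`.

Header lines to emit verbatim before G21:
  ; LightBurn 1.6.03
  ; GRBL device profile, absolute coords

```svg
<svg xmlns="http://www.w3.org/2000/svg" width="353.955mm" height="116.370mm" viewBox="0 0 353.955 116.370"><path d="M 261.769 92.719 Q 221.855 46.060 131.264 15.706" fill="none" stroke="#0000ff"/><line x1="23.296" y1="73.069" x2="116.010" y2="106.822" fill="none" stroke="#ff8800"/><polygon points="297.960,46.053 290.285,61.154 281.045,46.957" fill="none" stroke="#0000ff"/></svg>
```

Since the viewBox matches the mm dimensions, user units are millimetres directly. The only transform is the Y-flip y_m = 116.370 − y_svg.

Shape 1 is a quadratic bezier drawn with `<path>`. Its stroke #0000ff means engrave at S265, F2654. After flipping Y the toolpath is (261.769,23.651) → (247.057,38.751) → (229.529,52.945) → (209.186,66.234) → (186.027,78.616) → (160.053,90.093) → (131.264,100.664).

Shape 2 is a line segment drawn with `<line>`. Its stroke #ff8800 means score at S608, F1655. After flipping Y the toolpath is (23.296,43.301) → (116.010,9.548).

Shape 3 is a regular polygon drawn with `<polygon>`. Its stroke #0000ff means engrave at S265, F2654. After flipping Y the toolpath is (297.960,70.317) → (290.285,55.216) → (281.045,69.413) → (297.960,70.317), returning to the start.

; LightBurn 1.6.03
; GRBL device profile, absolute coords
G21
G90
G0 X261.769 Y23.651
M3 S265
G01 X247.057 Y38.751 F2654
G01 X229.529 Y52.945
G01 X209.186 Y66.234
G01 X186.027 Y78.616
G01 X160.053 Y90.093
G01 X131.264 Y100.664
M5
G0 X23.296 Y43.301
M3 S608
G01 X116.010 Y9.548 F1655
M5
G0 X297.960 Y70.317
M3 S265
G01 X290.285 Y55.216 F2654
G01 X281.045 Y69.413
G01 X297.960 Y70.317
M5
G0 X0.000 Y0.000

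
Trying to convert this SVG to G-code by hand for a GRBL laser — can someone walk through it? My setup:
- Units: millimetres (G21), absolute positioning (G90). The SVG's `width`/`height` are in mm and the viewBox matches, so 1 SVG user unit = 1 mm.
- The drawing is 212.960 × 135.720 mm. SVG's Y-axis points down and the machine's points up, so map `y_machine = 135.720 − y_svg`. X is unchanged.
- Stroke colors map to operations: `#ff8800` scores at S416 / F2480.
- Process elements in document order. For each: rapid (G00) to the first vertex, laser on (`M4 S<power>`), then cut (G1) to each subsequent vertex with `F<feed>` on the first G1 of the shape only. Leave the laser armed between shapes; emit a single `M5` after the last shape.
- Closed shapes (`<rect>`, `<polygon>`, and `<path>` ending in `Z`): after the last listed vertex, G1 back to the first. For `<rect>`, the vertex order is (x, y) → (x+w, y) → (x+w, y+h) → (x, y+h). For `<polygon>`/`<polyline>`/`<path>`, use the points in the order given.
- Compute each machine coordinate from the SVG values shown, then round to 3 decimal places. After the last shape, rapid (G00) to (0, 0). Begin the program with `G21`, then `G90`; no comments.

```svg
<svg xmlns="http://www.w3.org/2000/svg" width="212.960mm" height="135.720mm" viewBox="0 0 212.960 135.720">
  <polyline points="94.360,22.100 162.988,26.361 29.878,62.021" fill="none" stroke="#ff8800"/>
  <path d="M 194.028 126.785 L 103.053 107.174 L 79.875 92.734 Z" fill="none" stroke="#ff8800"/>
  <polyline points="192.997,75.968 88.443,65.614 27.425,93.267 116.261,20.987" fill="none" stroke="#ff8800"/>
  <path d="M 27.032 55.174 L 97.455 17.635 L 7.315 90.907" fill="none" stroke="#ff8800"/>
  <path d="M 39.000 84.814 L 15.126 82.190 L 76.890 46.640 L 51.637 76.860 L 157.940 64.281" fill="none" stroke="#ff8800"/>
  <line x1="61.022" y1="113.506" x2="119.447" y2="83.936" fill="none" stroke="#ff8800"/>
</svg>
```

viewBox `0 0 212.960 135.720` with mm width/height → 1 unit = 1 mm. Flip: y_m = 135.720 − y_svg.

**Shape 1** — `<polyline>` open polyline, stroke `#ff8800` → score (S416, F2480). Machine vertices: (94.360,113.620) → (162.988,109.359) → (29.878,73.699). Open path.

**Shape 2** — `<path>` closed polygon, stroke `#ff8800` → score (S416, F2480). Machine vertices: (194.028,8.935) → (103.053,28.546) → (79.875,42.986) → (194.028,8.935). Closed: final G1 returns to the first vertex.

**Shape 3** — `<polyline>` open polyline, stroke `#ff8800` → score (S416, F2480). Machine vertices: (192.997,59.752) → (88.443,70.106) → (27.425,42.453) → (116.261,114.733). Open path.

**Shape 4** — `<path>` open polyline, stroke `#ff8800` → score (S416, F2480). Machine vertices: (27.032,80.546) → (97.455,118.085) → (7.315,44.813). Open path.

**Shape 5** — `<path>` open polyline, stroke `#ff8800` → score (S416, F2480). Machine vertices: (39.000,50.906) → (15.126,53.530) → (76.890,89.080) → (51.637,58.860) → (157.940,71.439). Open path.

**Shape 6** — `<line>` line segment, stroke `#ff8800` → score (S416, F2480). Machine vertices: (61.022,22.214) → (119.447,51.784). Open path.

G21
G90
G00 X94.360 Y113.620
M4 S416
G1 X162.988 Y109.359 F2480
G1 X29.878 Y73.699
G00 X194.028 Y8.935
M4 S416
G1 X103.053 Y28.546 F2480
G1 X79.875 Y42.986
G1 X194.028 Y8.935
G00 X192.997 Y59.752
M4 S416
G1 X88.443 Y70.106 F2480
G1 X27.425 Y42.453
G1 X116.261 Y114.733
G00 X27.032 Y80.546
M4 S416
G1 X97.455 Y118.085 F2480
G1 X7.315 Y44.813
G00 X39.000 Y50.906
M4 S416
G1 X15.126 Y53.530 F2480
G1 X76.890 Y89.080
G1 X51.637 Y58.860
G1 X157.940 Y71.439
G00 X61.022 Y22.214
M4 S416
G1 X119.447 Y51.784 F2480
M5
G00 X0.000 Y0.000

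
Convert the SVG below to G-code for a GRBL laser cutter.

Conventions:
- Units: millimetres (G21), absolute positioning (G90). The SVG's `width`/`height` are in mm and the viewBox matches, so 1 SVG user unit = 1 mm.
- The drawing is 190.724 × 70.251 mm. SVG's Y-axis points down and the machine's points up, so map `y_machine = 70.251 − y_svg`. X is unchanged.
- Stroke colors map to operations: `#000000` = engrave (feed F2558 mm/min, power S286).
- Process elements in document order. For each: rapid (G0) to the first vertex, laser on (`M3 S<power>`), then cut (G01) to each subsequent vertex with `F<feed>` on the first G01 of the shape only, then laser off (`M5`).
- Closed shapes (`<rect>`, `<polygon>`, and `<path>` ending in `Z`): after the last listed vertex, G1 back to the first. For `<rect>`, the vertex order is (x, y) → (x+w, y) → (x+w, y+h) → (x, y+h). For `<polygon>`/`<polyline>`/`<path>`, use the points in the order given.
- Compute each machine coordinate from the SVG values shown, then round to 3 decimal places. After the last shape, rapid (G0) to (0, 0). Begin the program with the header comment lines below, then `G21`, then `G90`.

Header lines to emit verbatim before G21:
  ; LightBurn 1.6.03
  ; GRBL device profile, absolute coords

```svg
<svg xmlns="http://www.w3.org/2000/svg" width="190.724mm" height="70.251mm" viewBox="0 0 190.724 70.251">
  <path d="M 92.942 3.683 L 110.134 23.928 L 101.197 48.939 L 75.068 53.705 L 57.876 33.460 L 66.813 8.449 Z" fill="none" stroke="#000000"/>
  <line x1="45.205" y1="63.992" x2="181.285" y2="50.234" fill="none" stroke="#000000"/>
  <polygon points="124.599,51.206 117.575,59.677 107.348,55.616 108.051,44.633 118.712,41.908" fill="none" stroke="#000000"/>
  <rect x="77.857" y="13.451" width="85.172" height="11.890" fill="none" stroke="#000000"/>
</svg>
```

1 u = 1 mm; y_m = 70.251 − y.

[1] `<path>` regular polygon, #000000→engrave S286 F2558: (92.942,66.568) → (110.134,46.323) → (101.197,21.312) → (75.068,16.546) → (57.876,36.791) → (66.813,61.802) → (92.942,66.568) (closed)

[2] `<line>` line segment, #000000→engrave S286 F2558: (45.205,6.259) → (181.285,20.017)

[3] `<polygon>` regular polygon, #000000→engrave S286 F2558: (124.599,19.045) → (117.575,10.574) → (107.348,14.635) → (108.051,25.618) → (118.712,28.343) → (124.599,19.045) (closed)

[4] `<rect>` rectangle, #000000→engrave S286 F2558: (77.857,56.800) → (163.029,56.800) → (163.029,44.910) → (77.857,44.910) → (77.857,56.800) (closed)

; LightBurn 1.6.03
; GRBL device profile, absolute coords
G21
G90
G0 X92.942 Y66.568
M3 S286
G01 X110.134 Y46.323 F2558
G01 X101.197 Y21.312
G01 X75.068 Y16.546
G01 X57.876 Y36.791
G01 X66.813 Y61.802
G01 X92.942 Y66.568
M5
G0 X45.205 Y6.259
M3 S286
G01 X181.285 Y20.017 F2558
M5
G0 X124.599 Y19.045
M3 S286
G01 X117.575 Y10.574 F2558
G01 X107.348 Y14.635
G01 X108.051 Y25.618
G01 X118.712 Y28.343
G01 X124.599 Y19.045
M5
G0 X77.857 Y56.800
M3 S286
G01 X163.029 Y56.800 F2558
G01 X163.029 Y44.910
G01 X77.857 Y44.910
G01 X77.857 Y56.800
M5
G0 X0.000 Y0.000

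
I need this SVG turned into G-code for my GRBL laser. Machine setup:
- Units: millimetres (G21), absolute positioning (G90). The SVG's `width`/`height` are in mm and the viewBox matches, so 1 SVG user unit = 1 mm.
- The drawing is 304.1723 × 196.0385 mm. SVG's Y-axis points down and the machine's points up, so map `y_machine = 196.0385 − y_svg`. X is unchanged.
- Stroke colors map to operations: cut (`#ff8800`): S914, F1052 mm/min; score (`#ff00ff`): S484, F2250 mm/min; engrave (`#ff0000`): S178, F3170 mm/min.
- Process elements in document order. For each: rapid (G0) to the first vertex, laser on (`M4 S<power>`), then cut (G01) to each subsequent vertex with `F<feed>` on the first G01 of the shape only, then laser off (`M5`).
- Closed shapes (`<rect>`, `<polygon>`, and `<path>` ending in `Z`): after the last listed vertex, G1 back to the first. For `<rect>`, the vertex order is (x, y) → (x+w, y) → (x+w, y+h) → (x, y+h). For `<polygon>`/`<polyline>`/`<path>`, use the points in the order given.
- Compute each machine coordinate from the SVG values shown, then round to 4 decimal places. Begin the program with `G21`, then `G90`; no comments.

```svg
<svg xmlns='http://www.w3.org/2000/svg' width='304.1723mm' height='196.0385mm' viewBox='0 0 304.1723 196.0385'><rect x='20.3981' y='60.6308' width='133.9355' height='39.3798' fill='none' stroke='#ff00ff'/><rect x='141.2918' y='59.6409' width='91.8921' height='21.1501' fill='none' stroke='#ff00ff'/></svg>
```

1 u = 1 mm; y_m = 196.0385 − y.

[1] `<rect>` rectangle, #ff00ff→score S484 F2250: (20.3981,135.4077) → (154.3336,135.4077) → (154.3336,96.0279) → (20.3981,96.0279) → (20.3981,135.4077) (closed)

[2] `<rect>` rectangle, #ff00ff→score S484 F2250: (141.2918,136.3976) → (233.1839,136.3976) → (233.1839,115.2475) → (141.2918,115.2475) → (141.2918,136.3976) (closed)

G21
G90
G0 X20.3981 Y135.4077
M4 S484
G01 X154.3336 Y135.4077 F2250
G01 X154.3336 Y96.0279
G01 X20.3981 Y96.0279
G01 X20.3981 Y135.4077
M5
G0 X141.2918 Y136.3976
M4 S484
G01 X233.1839 Y136.3976 F2250
G01 X233.1839 Y115.2475
G01 X141.2918 Y115.2475
G01 X141.2918 Y136.3976
M5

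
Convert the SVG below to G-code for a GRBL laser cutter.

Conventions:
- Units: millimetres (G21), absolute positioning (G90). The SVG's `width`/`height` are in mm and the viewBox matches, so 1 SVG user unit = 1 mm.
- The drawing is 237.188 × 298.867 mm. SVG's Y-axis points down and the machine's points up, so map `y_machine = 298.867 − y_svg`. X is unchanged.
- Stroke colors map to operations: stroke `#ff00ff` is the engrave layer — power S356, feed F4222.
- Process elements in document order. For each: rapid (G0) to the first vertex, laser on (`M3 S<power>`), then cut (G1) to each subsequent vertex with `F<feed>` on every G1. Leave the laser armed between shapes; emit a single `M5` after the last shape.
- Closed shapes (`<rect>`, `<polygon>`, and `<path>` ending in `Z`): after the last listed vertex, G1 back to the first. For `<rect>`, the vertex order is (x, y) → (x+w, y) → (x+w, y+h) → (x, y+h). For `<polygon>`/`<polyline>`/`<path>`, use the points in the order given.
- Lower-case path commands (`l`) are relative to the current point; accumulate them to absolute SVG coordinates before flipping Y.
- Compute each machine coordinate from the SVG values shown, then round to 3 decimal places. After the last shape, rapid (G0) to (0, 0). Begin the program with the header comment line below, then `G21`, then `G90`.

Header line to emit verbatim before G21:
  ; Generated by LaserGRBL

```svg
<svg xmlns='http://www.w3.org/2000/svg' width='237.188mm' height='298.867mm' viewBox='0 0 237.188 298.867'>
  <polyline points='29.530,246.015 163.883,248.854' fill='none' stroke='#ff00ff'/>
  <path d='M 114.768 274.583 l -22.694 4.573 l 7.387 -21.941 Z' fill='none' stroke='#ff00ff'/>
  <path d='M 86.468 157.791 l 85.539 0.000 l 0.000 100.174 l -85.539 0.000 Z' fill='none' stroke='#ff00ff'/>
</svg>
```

; Generated by LaserGRBL
G21
G90
G0 X29.530 Y52.852
M3 S356
G1 X163.883 Y50.013 F4222
G0 X114.768 Y24.284
M3 S356
G1 X92.074 Y19.711 F4222
G1 X99.461 Y41.652 F4222
G1 X114.768 Y24.284 F4222
G0 X86.468 Y141.076
M3 S356
G1 X172.007 Y141.076 F4222
G1 X172.007 Y40.902 F4222
G1 X86.468 Y40.902 F4222
G1 X86.468 Y141.076 F4222
M5
G0 X0.000 Y0.000

1 u = 1 mm; y_m = 298.867 − y.

[1] `<polyline>` line segment, #ff00ff→engrave S356 F4222: (29.530,52.852) → (163.883,50.013)

[2] `<path>` regular polygon, #ff00ff→engrave S356 F4222: (114.768,24.284) → (92.074,19.711) → (99.461,41.652) → (114.768,24.284) (closed)

[3] `<path>` rectangle, #ff00ff→engrave S356 F4222: (86.468,141.076) → (172.007,141.076) → (172.007,40.902) → (86.468,40.902) → (86.468,141.076) (closed)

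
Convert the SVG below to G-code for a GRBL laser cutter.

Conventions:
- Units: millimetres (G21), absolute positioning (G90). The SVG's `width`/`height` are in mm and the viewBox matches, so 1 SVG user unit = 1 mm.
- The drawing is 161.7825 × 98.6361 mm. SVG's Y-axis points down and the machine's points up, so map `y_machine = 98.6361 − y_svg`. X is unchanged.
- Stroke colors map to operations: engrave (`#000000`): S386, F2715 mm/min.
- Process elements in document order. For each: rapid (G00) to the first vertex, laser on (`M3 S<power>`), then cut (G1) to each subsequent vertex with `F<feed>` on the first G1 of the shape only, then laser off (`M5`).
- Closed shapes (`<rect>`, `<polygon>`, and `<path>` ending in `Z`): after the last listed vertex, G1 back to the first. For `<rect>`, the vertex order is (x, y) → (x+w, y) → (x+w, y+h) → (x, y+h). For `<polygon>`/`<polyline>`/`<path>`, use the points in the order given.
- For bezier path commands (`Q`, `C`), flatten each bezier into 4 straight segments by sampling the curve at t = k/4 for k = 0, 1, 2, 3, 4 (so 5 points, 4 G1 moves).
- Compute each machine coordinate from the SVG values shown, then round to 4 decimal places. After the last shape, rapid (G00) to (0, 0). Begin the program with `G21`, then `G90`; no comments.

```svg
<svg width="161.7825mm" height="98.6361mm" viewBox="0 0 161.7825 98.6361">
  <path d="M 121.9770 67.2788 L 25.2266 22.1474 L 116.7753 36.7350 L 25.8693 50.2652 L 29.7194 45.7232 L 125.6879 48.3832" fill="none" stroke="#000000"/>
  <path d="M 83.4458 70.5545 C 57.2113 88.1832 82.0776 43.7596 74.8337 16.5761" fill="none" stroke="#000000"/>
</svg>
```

viewBox `0 0 161.7825 98.6361` with mm width/height → 1 unit = 1 mm. Flip: y_m = 98.6361 − y_svg.

**Shape 1** — `<path>` open polyline, stroke `#000000` → engrave (S386, F2715). Machine vertices: (121.9770,31.3573) → (25.2266,76.4887) → (116.7753,61.9011) → (25.8693,48.3709) → (29.7194,52.9129) → (125.6879,50.2529). Open path.

**Shape 2** — `<path>` cubic bezier, stroke `#000000` → engrave (S386, F2715). Control points (SVG): P0=(83.4458,70.5545), P1=(57.2113,88.1832), P2=(82.0776,43.7596), P3=(74.8337,16.5761); sampled at t=k/4. Machine vertices: (83.4458,28.0816) → (72.0512,25.2559) → (72.0183,38.2662) → (75.5461,59.6788) → (74.8337,82.0600). Open path.

G21
G90
G00 X121.9770 Y31.3573
M3 S386
G1 X25.2266 Y76.4887 F2715
G1 X116.7753 Y61.9011
G1 X25.8693 Y48.3709
G1 X29.7194 Y52.9129
G1 X125.6879 Y50.2529
M5
G00 X83.4458 Y28.0816
M3 S386
G1 X72.0512 Y25.2559 F2715
G1 X72.0183 Y38.2662
G1 X75.5461 Y59.6788
G1 X74.8337 Y82.0600
M5
G00 X0.0000 Y0.0000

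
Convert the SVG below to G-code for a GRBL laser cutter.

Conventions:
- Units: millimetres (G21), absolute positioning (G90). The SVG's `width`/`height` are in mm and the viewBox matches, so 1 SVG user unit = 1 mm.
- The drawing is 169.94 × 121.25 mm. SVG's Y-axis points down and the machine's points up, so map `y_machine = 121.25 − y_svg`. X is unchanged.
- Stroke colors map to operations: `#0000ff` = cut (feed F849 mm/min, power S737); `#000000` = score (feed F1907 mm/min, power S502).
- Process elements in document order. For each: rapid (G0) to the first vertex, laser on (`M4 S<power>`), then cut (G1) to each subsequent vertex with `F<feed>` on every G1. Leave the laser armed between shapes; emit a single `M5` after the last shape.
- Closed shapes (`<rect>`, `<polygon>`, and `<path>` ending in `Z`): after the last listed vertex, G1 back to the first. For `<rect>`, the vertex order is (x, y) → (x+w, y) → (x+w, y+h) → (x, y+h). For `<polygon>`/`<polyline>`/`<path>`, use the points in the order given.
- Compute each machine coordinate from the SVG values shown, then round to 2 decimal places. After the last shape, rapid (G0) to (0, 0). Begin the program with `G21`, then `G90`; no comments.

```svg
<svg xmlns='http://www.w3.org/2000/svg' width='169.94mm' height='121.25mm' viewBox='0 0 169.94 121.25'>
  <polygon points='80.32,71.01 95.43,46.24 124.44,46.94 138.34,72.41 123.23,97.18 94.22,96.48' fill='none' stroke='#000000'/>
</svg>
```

1 u = 1 mm; y_m = 121.25 − y.

[1] `<polygon>` regular polygon, #000000→score S502 F1907: (80.32,50.24) → (95.43,75.01) → (124.44,74.31) → (138.34,48.84) → (123.23,24.07) → (94.22,24.77) → (80.32,50.24) (closed)

G21
G90
G0 X80.32 Y50.24
M4 S502
G1 X95.43 Y75.01 F1907
G1 X124.44 Y74.31 F1907
G1 X138.34 Y48.84 F1907
G1 X123.23 Y24.07 F1907
G1 X94.22 Y24.77 F1907
G1 X80.32 Y50.24 F1907
M5
G0 X0.00 Y0.00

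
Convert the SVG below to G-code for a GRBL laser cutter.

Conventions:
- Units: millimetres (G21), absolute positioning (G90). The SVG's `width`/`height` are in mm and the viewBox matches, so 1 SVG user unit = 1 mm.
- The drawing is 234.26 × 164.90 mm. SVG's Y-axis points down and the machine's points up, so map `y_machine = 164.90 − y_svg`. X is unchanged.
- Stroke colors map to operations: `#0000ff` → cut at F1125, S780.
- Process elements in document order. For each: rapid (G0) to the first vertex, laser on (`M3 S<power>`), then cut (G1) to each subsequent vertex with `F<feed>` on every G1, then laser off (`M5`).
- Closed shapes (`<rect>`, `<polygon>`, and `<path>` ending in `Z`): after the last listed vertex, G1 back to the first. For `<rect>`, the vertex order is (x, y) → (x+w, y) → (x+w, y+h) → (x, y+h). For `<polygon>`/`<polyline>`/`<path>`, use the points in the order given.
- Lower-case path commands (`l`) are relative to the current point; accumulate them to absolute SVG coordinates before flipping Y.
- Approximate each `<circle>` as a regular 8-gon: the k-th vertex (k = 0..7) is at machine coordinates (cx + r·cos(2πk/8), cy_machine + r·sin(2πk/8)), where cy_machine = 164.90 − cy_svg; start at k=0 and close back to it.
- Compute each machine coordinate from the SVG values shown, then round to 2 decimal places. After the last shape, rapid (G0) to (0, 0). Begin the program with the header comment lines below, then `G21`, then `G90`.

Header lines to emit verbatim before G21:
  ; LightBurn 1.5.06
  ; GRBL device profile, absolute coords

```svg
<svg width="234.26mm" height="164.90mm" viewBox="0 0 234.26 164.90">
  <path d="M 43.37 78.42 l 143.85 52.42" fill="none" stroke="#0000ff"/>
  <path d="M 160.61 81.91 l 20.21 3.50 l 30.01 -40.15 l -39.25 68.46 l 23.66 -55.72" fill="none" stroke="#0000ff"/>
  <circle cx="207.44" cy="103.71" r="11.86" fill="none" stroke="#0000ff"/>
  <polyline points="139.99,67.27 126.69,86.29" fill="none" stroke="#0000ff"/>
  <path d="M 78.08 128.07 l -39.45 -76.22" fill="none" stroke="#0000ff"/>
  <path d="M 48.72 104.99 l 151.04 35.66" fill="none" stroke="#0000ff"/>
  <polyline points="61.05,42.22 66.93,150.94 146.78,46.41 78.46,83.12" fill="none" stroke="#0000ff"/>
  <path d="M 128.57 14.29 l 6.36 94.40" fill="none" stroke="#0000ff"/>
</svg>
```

1 u = 1 mm; y_m = 164.90 − y.

[1] `<path>` line segment, #0000ff→cut S780 F1125: (43.37,86.48) → (187.22,34.06)

[2] `<path>` open polyline, #0000ff→cut S780 F1125: (160.61,82.99) → (180.82,79.49) → (210.83,119.64) → (171.58,51.18) → (195.24,106.90)

[3] `<circle>` circle, #0000ff→cut S780 F1125: (219.30,61.19) → (215.83,69.58) → (207.44,73.05) → (199.05,69.58) → (195.58,61.19) → (199.05,52.80) → (207.44,49.33) → (215.83,52.80) → (219.30,61.19) (closed)

[4] `<polyline>` line segment, #0000ff→cut S780 F1125: (139.99,97.63) → (126.69,78.61)

[5] `<path>` line segment, #0000ff→cut S780 F1125: (78.08,36.83) → (38.63,113.05)

[6] `<path>` line segment, #0000ff→cut S780 F1125: (48.72,59.91) → (199.76,24.25)

[7] `<polyline>` open polyline, #0000ff→cut S780 F1125: (61.05,122.68) → (66.93,13.96) → (146.78,118.49) → (78.46,81.78)

[8] `<path>` line segment, #0000ff→cut S780 F1125: (128.57,150.61) → (134.93,56.21)

; LightBurn 1.5.06
; GRBL device profile, absolute coords
G21
G90
G0 X43.37 Y86.48
M3 S780
G1 X187.22 Y34.06 F1125
M5
G0 X160.61 Y82.99
M3 S780
G1 X180.82 Y79.49 F1125
G1 X210.83 Y119.64 F1125
G1 X171.58 Y51.18 F1125
G1 X195.24 Y106.90 F1125
M5
G0 X219.30 Y61.19
M3 S780
G1 X215.83 Y69.58 F1125
G1 X207.44 Y73.05 F1125
G1 X199.05 Y69.58 F1125
G1 X195.58 Y61.19 F1125
G1 X199.05 Y52.80 F1125
G1 X207.44 Y49.33 F1125
G1 X215.83 Y52.80 F1125
G1 X219.30 Y61.19 F1125
M5
G0 X139.99 Y97.63
M3 S780
G1 X126.69 Y78.61 F1125
M5
G0 X78.08 Y36.83
M3 S780
G1 X38.63 Y113.05 F1125
M5
G0 X48.72 Y59.91
M3 S780
G1 X199.76 Y24.25 F1125
M5
G0 X61.05 Y122.68
M3 S780
G1 X66.93 Y13.96 F1125
G1 X146.78 Y118.49 F1125
G1 X78.46 Y81.78 F1125
M5
G0 X128.57 Y150.61
M3 S780
G1 X134.93 Y56.21 F1125
M5
G0 X0.00 Y0.00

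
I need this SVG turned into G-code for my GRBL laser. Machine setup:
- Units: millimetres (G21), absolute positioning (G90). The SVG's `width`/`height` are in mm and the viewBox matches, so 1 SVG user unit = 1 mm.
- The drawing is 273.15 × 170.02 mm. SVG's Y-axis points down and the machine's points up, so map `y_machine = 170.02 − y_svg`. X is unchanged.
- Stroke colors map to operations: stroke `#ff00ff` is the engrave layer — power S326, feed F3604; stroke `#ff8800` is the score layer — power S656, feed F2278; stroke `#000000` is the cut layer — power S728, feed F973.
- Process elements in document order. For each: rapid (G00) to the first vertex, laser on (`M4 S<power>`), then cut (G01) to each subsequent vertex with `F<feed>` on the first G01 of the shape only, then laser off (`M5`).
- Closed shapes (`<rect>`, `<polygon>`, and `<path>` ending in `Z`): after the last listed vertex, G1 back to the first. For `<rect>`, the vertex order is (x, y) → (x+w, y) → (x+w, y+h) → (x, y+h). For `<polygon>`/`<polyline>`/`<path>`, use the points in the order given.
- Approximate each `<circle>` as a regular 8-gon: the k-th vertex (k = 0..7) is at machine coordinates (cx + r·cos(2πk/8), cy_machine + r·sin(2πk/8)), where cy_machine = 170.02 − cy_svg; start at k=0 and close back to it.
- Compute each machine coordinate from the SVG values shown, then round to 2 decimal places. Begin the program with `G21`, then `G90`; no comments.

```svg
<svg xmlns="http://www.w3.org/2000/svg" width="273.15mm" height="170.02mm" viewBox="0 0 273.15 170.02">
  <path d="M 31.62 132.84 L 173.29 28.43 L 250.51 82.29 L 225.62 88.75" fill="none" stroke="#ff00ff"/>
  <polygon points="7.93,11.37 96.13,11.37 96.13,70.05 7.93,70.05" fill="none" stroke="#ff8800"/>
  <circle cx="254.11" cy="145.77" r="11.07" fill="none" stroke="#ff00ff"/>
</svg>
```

1 u = 1 mm; y_m = 170.02 − y.

[1] `<path>` open polyline, #ff00ff→engrave S326 F3604: (31.62,37.18) → (173.29,141.59) → (250.51,87.73) → (225.62,81.27)

[2] `<polygon>` rectangle, #ff8800→score S656 F2278: (7.93,158.65) → (96.13,158.65) → (96.13,99.97) → (7.93,99.97) → (7.93,158.65) (closed)

[3] `<circle>` circle, #ff00ff→engrave S326 F3604: (265.18,24.25) → (261.94,32.08) → (254.11,35.32) → (246.28,32.08) → (243.04,24.25) → (246.28,16.42) → (254.11,13.18) → (261.94,16.42) → (265.18,24.25) (closed)

G21
G90
G00 X31.62 Y37.18
M4 S326
G01 X173.29 Y141.59 F3604
G01 X250.51 Y87.73
G01 X225.62 Y81.27
M5
G00 X7.93 Y158.65
M4 S656
G01 X96.13 Y158.65 F2278
G01 X96.13 Y99.97
G01 X7.93 Y99.97
G01 X7.93 Y158.65
M5
G00 X265.18 Y24.25
M4 S326
G01 X261.94 Y32.08 F3604
G01 X254.11 Y35.32
G01 X246.28 Y32.08
G01 X243.04 Y24.25
G01 X246.28 Y16.42
G01 X254.11 Y13.18
G01 X261.94 Y16.42
G01 X265.18 Y24.25
M5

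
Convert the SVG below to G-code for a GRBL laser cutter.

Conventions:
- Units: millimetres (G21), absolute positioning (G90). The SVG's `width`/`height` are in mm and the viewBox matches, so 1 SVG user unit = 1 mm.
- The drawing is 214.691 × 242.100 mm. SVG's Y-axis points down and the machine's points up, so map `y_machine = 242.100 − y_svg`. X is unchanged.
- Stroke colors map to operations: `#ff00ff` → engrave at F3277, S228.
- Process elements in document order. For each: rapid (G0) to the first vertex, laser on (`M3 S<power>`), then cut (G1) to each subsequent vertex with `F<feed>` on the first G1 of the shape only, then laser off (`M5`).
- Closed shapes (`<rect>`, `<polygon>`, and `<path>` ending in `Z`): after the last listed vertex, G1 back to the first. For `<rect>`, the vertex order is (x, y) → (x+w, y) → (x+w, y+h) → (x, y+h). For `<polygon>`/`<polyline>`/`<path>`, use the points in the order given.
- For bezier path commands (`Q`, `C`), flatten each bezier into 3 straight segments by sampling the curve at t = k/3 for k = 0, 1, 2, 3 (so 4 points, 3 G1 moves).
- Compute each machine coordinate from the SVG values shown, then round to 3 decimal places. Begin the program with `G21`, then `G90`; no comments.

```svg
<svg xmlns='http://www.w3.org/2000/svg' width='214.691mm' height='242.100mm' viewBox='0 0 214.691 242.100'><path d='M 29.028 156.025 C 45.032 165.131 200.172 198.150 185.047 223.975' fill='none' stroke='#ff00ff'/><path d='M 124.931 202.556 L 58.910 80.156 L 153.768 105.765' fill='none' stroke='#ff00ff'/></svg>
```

G21
G90
G0 X29.028 Y86.075
M3 S228
G1 X79.951 Y70.150 F3277
G1 X154.876 Y45.196
G1 X185.047 Y18.125
M5
G0 X124.931 Y39.544
M3 S228
G1 X58.910 Y161.944 F3277
G1 X153.768 Y136.335
M5

1 u = 1 mm; y_m = 242.100 − y.

[1] `<path>` cubic bezier, #ff00ff→engrave S228 F3277: (29.028,86.075) → (79.951,70.150) → (154.876,45.196) → (185.047,18.125)

[2] `<path>` open polyline, #ff00ff→engrave S228 F3277: (124.931,39.544) → (58.910,161.944) → (153.768,136.335)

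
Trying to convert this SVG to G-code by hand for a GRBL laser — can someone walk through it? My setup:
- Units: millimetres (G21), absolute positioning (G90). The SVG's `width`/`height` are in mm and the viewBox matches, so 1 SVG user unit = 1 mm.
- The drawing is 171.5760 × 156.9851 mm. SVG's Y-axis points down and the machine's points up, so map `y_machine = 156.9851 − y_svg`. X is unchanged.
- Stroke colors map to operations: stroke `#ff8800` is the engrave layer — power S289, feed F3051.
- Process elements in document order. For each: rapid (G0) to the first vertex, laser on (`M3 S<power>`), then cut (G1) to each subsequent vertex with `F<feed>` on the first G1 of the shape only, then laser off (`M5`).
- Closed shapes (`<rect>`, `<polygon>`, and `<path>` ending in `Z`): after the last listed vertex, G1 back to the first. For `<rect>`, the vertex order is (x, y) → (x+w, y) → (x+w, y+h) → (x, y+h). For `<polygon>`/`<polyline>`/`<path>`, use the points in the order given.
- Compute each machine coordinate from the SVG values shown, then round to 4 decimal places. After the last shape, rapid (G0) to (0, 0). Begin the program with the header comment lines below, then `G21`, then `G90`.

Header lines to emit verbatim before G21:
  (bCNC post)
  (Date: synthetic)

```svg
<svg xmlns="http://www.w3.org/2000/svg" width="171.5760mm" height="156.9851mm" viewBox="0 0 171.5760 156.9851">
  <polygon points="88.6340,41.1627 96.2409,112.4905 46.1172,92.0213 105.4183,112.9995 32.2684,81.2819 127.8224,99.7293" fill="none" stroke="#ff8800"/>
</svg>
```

(bCNC post)
(Date: synthetic)
G21
G90
G0 X88.6340 Y115.8224
M3 S289
G1 X96.2409 Y44.4946 F3051
G1 X46.1172 Y64.9638
G1 X105.4183 Y43.9856
G1 X32.2684 Y75.7032
G1 X127.8224 Y57.2558
G1 X88.6340 Y115.8224
M5
G0 X0.0000 Y0.0000

Since the viewBox matches the mm dimensions, user units are millimetres directly. The only transform is the Y-flip y_m = 156.9851 − y_svg.

Shape 1 is a closed polygon drawn with `<polygon>`. Its stroke #ff8800 means engrave at S289, F3051. After flipping Y the toolpath is (88.6340,115.8224) → (96.2409,44.4946) → (46.1172,64.9638) → (105.4183,43.9856) → (32.2684,75.7032) → (127.8224,57.2558) → (88.6340,115.8224), returning to the start.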